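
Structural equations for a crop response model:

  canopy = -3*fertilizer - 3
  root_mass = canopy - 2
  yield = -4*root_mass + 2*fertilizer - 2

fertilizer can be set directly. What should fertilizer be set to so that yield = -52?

Substituting into the root_mass equation gives root_mass = -3*fertilizer - 5.
So yield = 14*fertilizer + 18.
Solve 14*fertilizer + 18 = -52: fertilizer = (-52 - 18) / 14 = -5.

fertilizer = -5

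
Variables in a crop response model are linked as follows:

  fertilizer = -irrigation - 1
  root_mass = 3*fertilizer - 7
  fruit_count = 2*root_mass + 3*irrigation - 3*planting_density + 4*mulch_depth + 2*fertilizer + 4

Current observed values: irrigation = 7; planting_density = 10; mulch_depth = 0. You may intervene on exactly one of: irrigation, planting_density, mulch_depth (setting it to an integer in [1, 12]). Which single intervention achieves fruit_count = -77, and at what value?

Intervening on irrigation: fruit_count = -5*irrigation - 48. Reaching -77 requires irrigation = 29/5, not an integer.
Intervening on planting_density: with other inputs at their observed values, fruit_count = -3*planting_density - 53. Solving for -77 gives planting_density = 8, within [1, 12].
Intervening on mulch_depth: fruit_count = 4*mulch_depth - 83. Reaching -77 requires mulch_depth = 3/2, not an integer.

set planting_density = 8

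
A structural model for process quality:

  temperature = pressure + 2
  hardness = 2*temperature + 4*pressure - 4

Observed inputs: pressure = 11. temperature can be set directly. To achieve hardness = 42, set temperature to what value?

temperature = 1

Intervening on temperature fixes its value directly, overriding its dependence on pressure.
Substituting into the hardness equation gives hardness = 2*temperature + 40.
Solve 2*temperature + 40 = 42: temperature = (42 - 40) / 2 = 1.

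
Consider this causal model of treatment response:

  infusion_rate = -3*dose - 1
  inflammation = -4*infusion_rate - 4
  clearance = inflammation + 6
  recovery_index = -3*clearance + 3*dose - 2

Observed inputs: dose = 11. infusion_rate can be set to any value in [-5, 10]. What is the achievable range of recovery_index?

Intervening on infusion_rate fixes its value directly, overriding its dependence on dose.
Substituting into the clearance equation gives clearance = -4*infusion_rate + 2.
recovery_index becomes 12*infusion_rate + 25.
Linear in infusion_rate, so extremes are at the endpoints: infusion_rate = -5 gives recovery_index = -35; infusion_rate = 10 gives recovery_index = 145.

-35 to 145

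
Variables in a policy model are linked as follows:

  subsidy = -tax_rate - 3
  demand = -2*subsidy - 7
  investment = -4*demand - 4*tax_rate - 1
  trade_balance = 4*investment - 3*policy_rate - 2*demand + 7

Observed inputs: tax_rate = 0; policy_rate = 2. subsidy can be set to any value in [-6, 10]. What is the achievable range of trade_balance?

-93 to 483

Intervening on subsidy fixes its value directly, overriding its dependence on tax_rate.
Substituting into the investment equation gives investment = 8*subsidy + 27.
So trade_balance = 36*subsidy + 123.
Linear in subsidy, so extremes are at the endpoints: subsidy = -6 gives trade_balance = -93; subsidy = 10 gives trade_balance = 483.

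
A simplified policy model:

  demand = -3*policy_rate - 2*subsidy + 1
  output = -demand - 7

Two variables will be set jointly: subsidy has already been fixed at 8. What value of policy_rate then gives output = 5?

policy_rate = -1

With subsidy held at 8:
Substituting into the demand equation gives demand = -3*policy_rate - 15.
Substituting into the output equation gives output = 3*policy_rate + 8.
Solve 3*policy_rate + 8 = 5: policy_rate = (5 - 8) / 3 = -1.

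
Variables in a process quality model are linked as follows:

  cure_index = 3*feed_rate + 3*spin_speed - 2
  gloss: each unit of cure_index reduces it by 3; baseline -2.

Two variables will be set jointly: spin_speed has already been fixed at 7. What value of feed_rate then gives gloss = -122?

feed_rate = 7

With spin_speed held at 7:
Substituting into the cure_index equation gives cure_index = 3*feed_rate + 19.
Substituting into the gloss equation gives gloss = -9*feed_rate - 59.
Solve -9*feed_rate - 59 = -122: feed_rate = (-122 + 59) / -9 = 7.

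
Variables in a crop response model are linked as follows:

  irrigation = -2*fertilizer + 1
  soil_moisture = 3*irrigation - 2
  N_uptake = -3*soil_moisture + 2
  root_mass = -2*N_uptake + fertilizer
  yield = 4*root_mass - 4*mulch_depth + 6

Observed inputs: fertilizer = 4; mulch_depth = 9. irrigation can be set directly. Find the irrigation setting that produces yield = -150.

irrigation = -1

Intervening on irrigation fixes its value directly, overriding its dependence on fertilizer.
Substituting into the N_uptake equation gives N_uptake = -9*irrigation + 8.
Substituting into the root_mass equation gives root_mass = 18*irrigation - 12.
yield becomes 72*irrigation - 78.
Solve 72*irrigation - 78 = -150: irrigation = (-150 + 78) / 72 = -1.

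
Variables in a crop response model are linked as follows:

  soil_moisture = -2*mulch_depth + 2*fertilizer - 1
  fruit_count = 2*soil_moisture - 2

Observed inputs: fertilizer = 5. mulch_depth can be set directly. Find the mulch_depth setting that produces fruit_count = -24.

mulch_depth = 10

Substituting into the soil_moisture equation gives soil_moisture = -2*mulch_depth + 9.
fruit_count becomes -4*mulch_depth + 16.
Solve -4*mulch_depth + 16 = -24: mulch_depth = (-24 - 16) / -4 = 10.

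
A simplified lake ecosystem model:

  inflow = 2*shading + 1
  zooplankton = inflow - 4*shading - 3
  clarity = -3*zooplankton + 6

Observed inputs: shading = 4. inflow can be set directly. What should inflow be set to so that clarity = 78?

inflow = -5

Intervening on inflow fixes its value directly, overriding its dependence on shading.
Substituting into the zooplankton equation gives zooplankton = inflow - 19.
Substituting into the clarity equation gives clarity = -3*inflow + 63.
Solve -3*inflow + 63 = 78: inflow = (78 - 63) / -3 = -5.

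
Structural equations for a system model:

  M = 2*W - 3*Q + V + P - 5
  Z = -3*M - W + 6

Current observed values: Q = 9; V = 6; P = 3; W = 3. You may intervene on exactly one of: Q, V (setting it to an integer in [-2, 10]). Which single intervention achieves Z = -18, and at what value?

set Q = 1

Intervening on Q: with other inputs at their observed values, Z = 9*Q - 27. Solving for -18 gives Q = 1, within [-2, 10].
Intervening on V: Z = -3*V + 72. Reaching -18 requires V = 30, outside [-2, 10].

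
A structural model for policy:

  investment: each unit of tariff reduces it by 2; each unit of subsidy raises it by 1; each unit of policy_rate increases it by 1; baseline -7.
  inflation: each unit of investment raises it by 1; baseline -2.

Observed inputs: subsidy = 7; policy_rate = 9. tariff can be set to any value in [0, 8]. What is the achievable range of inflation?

-9 to 7

Substituting into the investment equation gives investment = -2*tariff + 9.
Substituting into the inflation equation gives inflation = -2*tariff + 7.
Linear in tariff, so extremes are at the endpoints: tariff = 0 gives inflation = 7; tariff = 8 gives inflation = -9.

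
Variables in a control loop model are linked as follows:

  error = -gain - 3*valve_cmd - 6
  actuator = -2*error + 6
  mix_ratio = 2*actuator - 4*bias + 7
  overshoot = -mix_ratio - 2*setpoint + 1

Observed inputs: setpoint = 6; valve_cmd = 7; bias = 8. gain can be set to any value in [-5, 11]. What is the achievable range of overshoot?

-150 to -86

Substituting into the error equation gives error = -gain - 27.
So actuator = 2*gain + 60.
This gives mix_ratio = 4*gain + 95.
overshoot becomes -4*gain - 106.
Linear in gain, so extremes are at the endpoints: gain = -5 gives overshoot = -86; gain = 11 gives overshoot = -150.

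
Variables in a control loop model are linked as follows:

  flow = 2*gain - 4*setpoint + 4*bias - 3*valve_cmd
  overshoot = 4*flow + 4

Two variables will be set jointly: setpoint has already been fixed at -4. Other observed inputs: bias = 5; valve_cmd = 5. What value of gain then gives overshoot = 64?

gain = -3

With setpoint held at -4:
Substituting into the flow equation gives flow = 2*gain + 21.
overshoot becomes 8*gain + 88.
Solve 8*gain + 88 = 64: gain = (64 - 88) / 8 = -3.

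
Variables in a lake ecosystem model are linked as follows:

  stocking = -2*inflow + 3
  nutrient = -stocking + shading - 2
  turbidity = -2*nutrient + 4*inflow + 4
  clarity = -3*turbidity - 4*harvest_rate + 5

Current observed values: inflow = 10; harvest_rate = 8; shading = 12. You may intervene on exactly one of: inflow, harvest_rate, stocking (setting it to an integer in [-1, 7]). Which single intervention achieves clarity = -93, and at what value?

Intervening on inflow: the paths from inflow to clarity cancel (net effect zero), leaving clarity = 3; -93 is unreachable this way.
Intervening on harvest_rate: clarity = -4*harvest_rate + 35. Reaching -93 requires harvest_rate = 32, outside [-1, 7].
Intervening on stocking: with other inputs at their observed values, clarity = -6*stocking - 99. Solving for -93 gives stocking = -1, within [-1, 7].

set stocking = -1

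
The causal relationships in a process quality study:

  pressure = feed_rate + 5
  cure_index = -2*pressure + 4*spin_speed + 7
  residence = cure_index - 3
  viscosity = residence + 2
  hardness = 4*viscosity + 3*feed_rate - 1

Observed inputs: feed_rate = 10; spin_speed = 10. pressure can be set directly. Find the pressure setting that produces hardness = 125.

pressure = 11

Intervening on pressure fixes its value directly, overriding its dependence on feed_rate.
Substituting into the cure_index equation gives cure_index = -2*pressure + 47.
Substituting into the residence equation gives residence = -2*pressure + 44.
Substituting into the viscosity equation gives viscosity = -2*pressure + 46.
Substituting into the hardness equation gives hardness = -8*pressure + 213.
Solve -8*pressure + 213 = 125: pressure = (125 - 213) / -8 = 11.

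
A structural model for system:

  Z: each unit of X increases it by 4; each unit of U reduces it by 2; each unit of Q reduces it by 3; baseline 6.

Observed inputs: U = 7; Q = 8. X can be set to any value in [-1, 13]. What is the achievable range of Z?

-36 to 20

Substituting into the Z equation gives Z = 4*X - 32.
Linear in X, so extremes are at the endpoints: X = -1 gives Z = -36; X = 13 gives Z = 20.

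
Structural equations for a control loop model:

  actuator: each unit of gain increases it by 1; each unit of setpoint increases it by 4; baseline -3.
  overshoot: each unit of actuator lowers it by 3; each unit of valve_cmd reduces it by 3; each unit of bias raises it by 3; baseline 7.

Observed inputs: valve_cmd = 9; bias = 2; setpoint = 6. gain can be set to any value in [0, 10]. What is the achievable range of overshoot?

Substituting into the actuator equation gives actuator = gain + 21.
Substituting into the overshoot equation gives overshoot = -3*gain - 77.
Linear in gain, so extremes are at the endpoints: gain = 0 gives overshoot = -77; gain = 10 gives overshoot = -107.

-107 to -77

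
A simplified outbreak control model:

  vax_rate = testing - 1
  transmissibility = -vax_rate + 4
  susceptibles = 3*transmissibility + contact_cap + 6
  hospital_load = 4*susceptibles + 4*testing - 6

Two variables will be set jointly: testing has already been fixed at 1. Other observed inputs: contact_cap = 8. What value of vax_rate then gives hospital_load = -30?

With testing held at 1:
Intervening on vax_rate fixes its value directly, overriding its dependence on testing.
Substituting into the susceptibles equation gives susceptibles = -3*vax_rate + 26.
hospital_load becomes -12*vax_rate + 102.
Solve -12*vax_rate + 102 = -30: vax_rate = (-30 - 102) / -12 = 11.

vax_rate = 11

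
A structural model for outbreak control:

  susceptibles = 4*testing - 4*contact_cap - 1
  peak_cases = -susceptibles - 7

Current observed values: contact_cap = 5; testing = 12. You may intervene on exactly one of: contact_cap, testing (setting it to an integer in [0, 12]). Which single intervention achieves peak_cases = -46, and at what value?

Intervening on contact_cap: with other inputs at their observed values, peak_cases = 4*contact_cap - 54. Solving for -46 gives contact_cap = 2, within [0, 12].
Intervening on testing: peak_cases = -4*testing + 14. Reaching -46 requires testing = 15, outside [0, 12].

set contact_cap = 2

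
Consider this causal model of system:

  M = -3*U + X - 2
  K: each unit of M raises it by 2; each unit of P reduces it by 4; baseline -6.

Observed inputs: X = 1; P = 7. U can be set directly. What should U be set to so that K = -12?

Substituting into the M equation gives M = -3*U - 1.
K becomes -6*U - 36.
Solve -6*U - 36 = -12: U = (-12 + 36) / -6 = -4.

U = -4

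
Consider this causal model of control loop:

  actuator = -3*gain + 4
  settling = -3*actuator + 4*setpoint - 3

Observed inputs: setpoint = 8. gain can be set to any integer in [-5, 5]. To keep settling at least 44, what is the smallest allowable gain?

gain = 3

Substituting into the settling equation gives settling = 9*gain + 17.
Require 9*gain + 17 ≥ 44, so gain ≥ 3.
The smallest integer in [-5, 5] satisfying this is 3.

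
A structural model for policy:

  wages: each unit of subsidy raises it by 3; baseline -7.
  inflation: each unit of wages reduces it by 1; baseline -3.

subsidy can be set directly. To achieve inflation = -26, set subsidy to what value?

Substituting into the inflation equation gives inflation = -3*subsidy + 4.
Solve -3*subsidy + 4 = -26: subsidy = (-26 - 4) / -3 = 10.

subsidy = 10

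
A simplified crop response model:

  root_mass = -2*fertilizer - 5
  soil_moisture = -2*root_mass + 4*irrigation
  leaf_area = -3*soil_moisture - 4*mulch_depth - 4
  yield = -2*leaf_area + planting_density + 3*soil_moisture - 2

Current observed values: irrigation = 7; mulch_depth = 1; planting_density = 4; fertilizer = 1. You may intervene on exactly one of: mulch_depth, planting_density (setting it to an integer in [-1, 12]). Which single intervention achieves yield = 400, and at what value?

Intervening on mulch_depth: yield = 8*mulch_depth + 388. Reaching 400 requires mulch_depth = 3/2, not an integer.
Intervening on planting_density: with other inputs at their observed values, yield = planting_density + 392. Solving for 400 gives planting_density = 8, within [-1, 12].

set planting_density = 8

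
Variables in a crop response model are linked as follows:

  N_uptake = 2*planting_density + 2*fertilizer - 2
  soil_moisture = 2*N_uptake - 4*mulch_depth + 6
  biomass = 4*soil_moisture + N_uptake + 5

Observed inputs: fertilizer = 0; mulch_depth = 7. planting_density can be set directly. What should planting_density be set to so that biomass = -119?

Substituting into the N_uptake equation gives N_uptake = 2*planting_density - 2.
Substituting into the soil_moisture equation gives soil_moisture = 4*planting_density - 26.
So biomass = 18*planting_density - 101.
Solve 18*planting_density - 101 = -119: planting_density = (-119 + 101) / 18 = -1.

planting_density = -1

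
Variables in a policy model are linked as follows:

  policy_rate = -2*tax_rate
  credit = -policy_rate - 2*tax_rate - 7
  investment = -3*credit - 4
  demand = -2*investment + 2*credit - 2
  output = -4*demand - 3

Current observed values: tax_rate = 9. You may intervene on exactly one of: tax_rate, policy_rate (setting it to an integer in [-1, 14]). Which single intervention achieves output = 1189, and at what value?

Intervening on tax_rate: the paths from tax_rate to output cancel (net effect zero), leaving output = 197; 1189 is unreachable this way.
Intervening on policy_rate: with other inputs at their observed values, output = 32*policy_rate + 773. Solving for 1189 gives policy_rate = 13, within [-1, 14].

set policy_rate = 13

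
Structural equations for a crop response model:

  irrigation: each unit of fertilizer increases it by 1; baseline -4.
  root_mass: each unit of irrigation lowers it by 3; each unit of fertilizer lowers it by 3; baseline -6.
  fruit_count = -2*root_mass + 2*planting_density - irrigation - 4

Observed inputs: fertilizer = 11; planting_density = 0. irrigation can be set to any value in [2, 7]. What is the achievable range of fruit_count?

Intervening on irrigation fixes its value directly, overriding its dependence on fertilizer.
Substituting into the root_mass equation gives root_mass = -3*irrigation - 39.
This gives fruit_count = 5*irrigation + 74.
Linear in irrigation, so extremes are at the endpoints: irrigation = 2 gives fruit_count = 84; irrigation = 7 gives fruit_count = 109.

84 to 109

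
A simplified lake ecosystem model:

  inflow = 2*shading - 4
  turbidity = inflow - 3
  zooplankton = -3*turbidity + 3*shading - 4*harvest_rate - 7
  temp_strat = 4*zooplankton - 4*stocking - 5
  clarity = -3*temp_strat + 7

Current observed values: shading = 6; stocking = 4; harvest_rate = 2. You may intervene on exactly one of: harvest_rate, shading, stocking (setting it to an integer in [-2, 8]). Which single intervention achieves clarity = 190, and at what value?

Intervening on harvest_rate: clarity = 48*harvest_rate + 118. Reaching 190 requires harvest_rate = 3/2, not an integer.
Intervening on shading: clarity = 36*shading - 2. Reaching 190 requires shading = 16/3, not an integer.
Intervening on stocking: with other inputs at their observed values, clarity = 12*stocking + 166. Solving for 190 gives stocking = 2, within [-2, 8].

set stocking = 2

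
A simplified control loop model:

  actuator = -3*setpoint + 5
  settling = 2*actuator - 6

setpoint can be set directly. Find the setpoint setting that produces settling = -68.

Substituting into the settling equation gives settling = -6*setpoint + 4.
Solve -6*setpoint + 4 = -68: setpoint = (-68 - 4) / -6 = 12.

setpoint = 12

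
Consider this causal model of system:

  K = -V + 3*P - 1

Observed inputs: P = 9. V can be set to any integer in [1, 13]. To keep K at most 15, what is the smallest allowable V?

V = 11

Substituting into the K equation gives K = -V + 26.
Require -V + 26 ≤ 15, so V ≥ 11.
The smallest integer in [1, 13] satisfying this is 11.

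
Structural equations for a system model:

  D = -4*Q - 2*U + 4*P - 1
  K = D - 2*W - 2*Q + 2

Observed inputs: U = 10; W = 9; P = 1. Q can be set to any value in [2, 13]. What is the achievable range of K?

Substituting into the D equation gives D = -4*Q - 17.
K becomes -6*Q - 33.
Linear in Q, so extremes are at the endpoints: Q = 2 gives K = -45; Q = 13 gives K = -111.

-111 to -45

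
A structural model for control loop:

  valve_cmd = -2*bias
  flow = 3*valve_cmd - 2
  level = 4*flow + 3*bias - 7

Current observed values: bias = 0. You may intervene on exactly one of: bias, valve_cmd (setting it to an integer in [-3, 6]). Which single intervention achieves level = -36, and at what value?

Intervening on bias: with other inputs at their observed values, level = -21*bias - 15. Solving for -36 gives bias = 1, within [-3, 6].
Intervening on valve_cmd: level = 12*valve_cmd - 15. Reaching -36 requires valve_cmd = -7/4, not an integer.

set bias = 1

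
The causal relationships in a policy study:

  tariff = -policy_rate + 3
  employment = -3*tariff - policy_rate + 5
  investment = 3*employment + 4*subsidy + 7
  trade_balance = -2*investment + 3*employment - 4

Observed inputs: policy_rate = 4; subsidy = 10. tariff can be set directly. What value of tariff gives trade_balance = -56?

tariff = 5

Intervening on tariff fixes its value directly, overriding its dependence on policy_rate.
Substituting into the employment equation gives employment = -3*tariff + 1.
So investment = -9*tariff + 50.
Substituting into the trade_balance equation gives trade_balance = 9*tariff - 101.
Solve 9*tariff - 101 = -56: tariff = (-56 + 101) / 9 = 5.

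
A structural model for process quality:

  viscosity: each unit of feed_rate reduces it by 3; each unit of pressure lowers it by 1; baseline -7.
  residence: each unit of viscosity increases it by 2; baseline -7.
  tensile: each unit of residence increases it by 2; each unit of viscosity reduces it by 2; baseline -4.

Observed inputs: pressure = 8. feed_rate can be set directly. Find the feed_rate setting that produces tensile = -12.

feed_rate = -6

Substituting into the viscosity equation gives viscosity = -3*feed_rate - 15.
Substituting into the residence equation gives residence = -6*feed_rate - 37.
So tensile = -6*feed_rate - 48.
Solve -6*feed_rate - 48 = -12: feed_rate = (-12 + 48) / -6 = -6.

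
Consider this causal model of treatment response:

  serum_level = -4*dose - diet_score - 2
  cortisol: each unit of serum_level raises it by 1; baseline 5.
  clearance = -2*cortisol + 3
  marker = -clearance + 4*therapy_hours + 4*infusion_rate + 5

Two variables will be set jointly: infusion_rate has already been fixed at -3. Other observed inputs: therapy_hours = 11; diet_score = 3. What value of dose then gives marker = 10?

With infusion_rate held at -3:
Substituting into the serum_level equation gives serum_level = -4*dose - 5.
Substituting into the cortisol equation gives cortisol = -4*dose.
So clearance = 8*dose + 3.
marker becomes -8*dose + 34.
Solve -8*dose + 34 = 10: dose = (10 - 34) / -8 = 3.

dose = 3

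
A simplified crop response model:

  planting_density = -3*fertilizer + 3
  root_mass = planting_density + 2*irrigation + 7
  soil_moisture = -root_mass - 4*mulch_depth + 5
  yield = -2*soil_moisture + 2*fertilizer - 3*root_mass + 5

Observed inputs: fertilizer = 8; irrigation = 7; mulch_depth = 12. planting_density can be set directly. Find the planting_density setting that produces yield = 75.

Intervening on planting_density fixes its value directly, overriding its dependence on fertilizer.
Substituting into the root_mass equation gives root_mass = planting_density + 21.
soil_moisture becomes -planting_density - 64.
So yield = -planting_density + 86.
Solve -planting_density + 86 = 75: planting_density = (75 - 86) / -1 = 11.

planting_density = 11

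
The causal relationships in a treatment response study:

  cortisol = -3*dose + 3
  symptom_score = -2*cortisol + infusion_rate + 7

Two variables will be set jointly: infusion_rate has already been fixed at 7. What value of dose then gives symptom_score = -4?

dose = -2

With infusion_rate held at 7:
Substituting into the symptom_score equation gives symptom_score = 6*dose + 8.
Solve 6*dose + 8 = -4: dose = (-4 - 8) / 6 = -2.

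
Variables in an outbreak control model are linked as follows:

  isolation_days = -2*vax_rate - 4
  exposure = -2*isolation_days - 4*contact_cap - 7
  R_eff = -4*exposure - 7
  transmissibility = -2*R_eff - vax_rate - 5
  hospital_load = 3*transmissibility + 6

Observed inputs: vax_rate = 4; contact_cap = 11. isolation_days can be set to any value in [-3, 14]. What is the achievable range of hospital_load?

Intervening on isolation_days fixes its value directly, overriding its dependence on vax_rate.
Substituting into the exposure equation gives exposure = -2*isolation_days - 51.
This gives R_eff = 8*isolation_days + 197.
This gives transmissibility = -16*isolation_days - 403.
Substituting into the hospital_load equation gives hospital_load = -48*isolation_days - 1203.
Linear in isolation_days, so extremes are at the endpoints: isolation_days = -3 gives hospital_load = -1059; isolation_days = 14 gives hospital_load = -1875.

-1875 to -1059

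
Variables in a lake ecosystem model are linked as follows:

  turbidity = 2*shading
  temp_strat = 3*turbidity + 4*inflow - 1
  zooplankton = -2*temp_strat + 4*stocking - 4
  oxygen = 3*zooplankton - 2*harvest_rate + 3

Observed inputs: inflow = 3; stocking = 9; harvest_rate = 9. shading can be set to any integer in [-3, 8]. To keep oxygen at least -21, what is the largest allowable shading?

shading = 1

Substituting into the temp_strat equation gives temp_strat = 6*shading + 11.
This gives zooplankton = -12*shading + 10.
oxygen becomes -36*shading + 15.
Require -36*shading + 15 ≥ -21, so shading ≤ 1.
The largest integer in [-3, 8] satisfying this is 1.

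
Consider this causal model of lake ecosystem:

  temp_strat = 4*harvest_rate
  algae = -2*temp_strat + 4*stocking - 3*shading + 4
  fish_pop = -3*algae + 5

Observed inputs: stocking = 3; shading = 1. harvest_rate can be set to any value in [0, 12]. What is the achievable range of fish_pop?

Substituting into the algae equation gives algae = -8*harvest_rate + 13.
Substituting into the fish_pop equation gives fish_pop = 24*harvest_rate - 34.
Linear in harvest_rate, so extremes are at the endpoints: harvest_rate = 0 gives fish_pop = -34; harvest_rate = 12 gives fish_pop = 254.

-34 to 254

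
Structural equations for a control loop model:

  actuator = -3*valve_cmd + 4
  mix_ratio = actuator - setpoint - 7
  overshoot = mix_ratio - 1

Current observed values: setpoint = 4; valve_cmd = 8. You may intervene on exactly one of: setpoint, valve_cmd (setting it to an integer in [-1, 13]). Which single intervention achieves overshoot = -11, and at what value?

Intervening on setpoint: overshoot = -setpoint - 28. Reaching -11 requires setpoint = -17, outside [-1, 13].
Intervening on valve_cmd: with other inputs at their observed values, overshoot = -3*valve_cmd - 8. Solving for -11 gives valve_cmd = 1, within [-1, 13].

set valve_cmd = 1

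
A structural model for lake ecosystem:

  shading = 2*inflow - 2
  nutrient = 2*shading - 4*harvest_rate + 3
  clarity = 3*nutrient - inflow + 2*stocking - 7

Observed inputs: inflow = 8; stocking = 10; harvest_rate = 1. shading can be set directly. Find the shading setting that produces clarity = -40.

shading = -7

Intervening on shading fixes its value directly, overriding its dependence on inflow.
Substituting into the nutrient equation gives nutrient = 2*shading - 1.
So clarity = 6*shading + 2.
Solve 6*shading + 2 = -40: shading = (-40 - 2) / 6 = -7.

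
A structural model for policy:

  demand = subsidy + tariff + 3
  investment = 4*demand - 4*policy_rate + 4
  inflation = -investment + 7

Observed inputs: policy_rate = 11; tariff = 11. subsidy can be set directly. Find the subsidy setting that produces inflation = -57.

subsidy = 12

Substituting into the demand equation gives demand = subsidy + 14.
Substituting into the investment equation gives investment = 4*subsidy + 16.
So inflation = -4*subsidy - 9.
Solve -4*subsidy - 9 = -57: subsidy = (-57 + 9) / -4 = 12.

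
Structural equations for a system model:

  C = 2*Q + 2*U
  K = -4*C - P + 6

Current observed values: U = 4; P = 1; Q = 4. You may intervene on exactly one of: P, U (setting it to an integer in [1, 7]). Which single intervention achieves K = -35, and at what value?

Intervening on P: K = -P - 58. Reaching -35 requires P = -23, outside [1, 7].
Intervening on U: with other inputs at their observed values, K = -8*U - 27. Solving for -35 gives U = 1, within [1, 7].

set U = 1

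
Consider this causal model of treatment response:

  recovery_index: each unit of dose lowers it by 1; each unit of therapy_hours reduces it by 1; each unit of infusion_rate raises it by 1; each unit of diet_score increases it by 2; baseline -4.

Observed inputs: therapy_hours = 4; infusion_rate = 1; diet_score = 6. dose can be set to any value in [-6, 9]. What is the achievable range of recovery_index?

Substituting into the recovery_index equation gives recovery_index = -dose + 5.
Linear in dose, so extremes are at the endpoints: dose = -6 gives recovery_index = 11; dose = 9 gives recovery_index = -4.

-4 to 11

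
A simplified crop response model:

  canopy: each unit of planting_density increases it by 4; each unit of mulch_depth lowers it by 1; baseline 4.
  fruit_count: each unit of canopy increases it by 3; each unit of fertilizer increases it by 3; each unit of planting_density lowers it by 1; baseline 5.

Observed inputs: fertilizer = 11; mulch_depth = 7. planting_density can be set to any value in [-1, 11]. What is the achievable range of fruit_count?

Substituting into the canopy equation gives canopy = 4*planting_density - 3.
Substituting into the fruit_count equation gives fruit_count = 11*planting_density + 29.
Linear in planting_density, so extremes are at the endpoints: planting_density = -1 gives fruit_count = 18; planting_density = 11 gives fruit_count = 150.

18 to 150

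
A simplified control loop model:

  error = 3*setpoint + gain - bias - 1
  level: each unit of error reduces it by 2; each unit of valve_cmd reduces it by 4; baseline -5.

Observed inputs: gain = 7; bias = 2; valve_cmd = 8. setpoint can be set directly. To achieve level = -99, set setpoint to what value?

Substituting into the error equation gives error = 3*setpoint + 4.
Substituting into the level equation gives level = -6*setpoint - 45.
Solve -6*setpoint - 45 = -99: setpoint = (-99 + 45) / -6 = 9.

setpoint = 9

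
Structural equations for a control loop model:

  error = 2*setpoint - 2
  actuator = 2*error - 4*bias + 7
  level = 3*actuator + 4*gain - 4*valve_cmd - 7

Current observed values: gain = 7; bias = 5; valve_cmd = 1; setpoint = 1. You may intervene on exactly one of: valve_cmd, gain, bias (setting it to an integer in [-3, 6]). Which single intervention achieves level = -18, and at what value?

set valve_cmd = 0

Intervening on valve_cmd: with other inputs at their observed values, level = -4*valve_cmd - 18. Solving for -18 gives valve_cmd = 0, within [-3, 6].
Intervening on gain: level = 4*gain - 50. Reaching -18 requires gain = 8, outside [-3, 6].
Intervening on bias: level = -12*bias + 38. Reaching -18 requires bias = 14/3, not an integer.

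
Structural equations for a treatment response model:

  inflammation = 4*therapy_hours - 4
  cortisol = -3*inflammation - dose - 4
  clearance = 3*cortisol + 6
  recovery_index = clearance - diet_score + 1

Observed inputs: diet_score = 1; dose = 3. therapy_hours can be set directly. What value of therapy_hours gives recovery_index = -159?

therapy_hours = 5

Substituting into the cortisol equation gives cortisol = -12*therapy_hours + 5.
Substituting into the clearance equation gives clearance = -36*therapy_hours + 21.
Substituting into the recovery_index equation gives recovery_index = -36*therapy_hours + 21.
Solve -36*therapy_hours + 21 = -159: therapy_hours = (-159 - 21) / -36 = 5.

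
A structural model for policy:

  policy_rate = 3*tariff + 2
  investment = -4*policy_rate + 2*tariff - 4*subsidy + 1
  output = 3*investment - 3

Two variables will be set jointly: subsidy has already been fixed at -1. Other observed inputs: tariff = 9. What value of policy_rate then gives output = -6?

policy_rate = 6

With subsidy held at -1:
Intervening on policy_rate fixes its value directly, overriding its dependence on tariff.
Substituting into the investment equation gives investment = -4*policy_rate + 23.
This gives output = -12*policy_rate + 66.
Solve -12*policy_rate + 66 = -6: policy_rate = (-6 - 66) / -12 = 6.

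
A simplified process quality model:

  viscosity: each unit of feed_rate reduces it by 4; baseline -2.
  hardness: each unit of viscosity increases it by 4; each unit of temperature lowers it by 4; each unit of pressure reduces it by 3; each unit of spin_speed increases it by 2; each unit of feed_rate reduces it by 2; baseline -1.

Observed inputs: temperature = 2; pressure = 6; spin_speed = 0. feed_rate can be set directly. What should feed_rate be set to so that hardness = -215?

feed_rate = 10

Substituting into the hardness equation gives hardness = -18*feed_rate - 35.
Solve -18*feed_rate - 35 = -215: feed_rate = (-215 + 35) / -18 = 10.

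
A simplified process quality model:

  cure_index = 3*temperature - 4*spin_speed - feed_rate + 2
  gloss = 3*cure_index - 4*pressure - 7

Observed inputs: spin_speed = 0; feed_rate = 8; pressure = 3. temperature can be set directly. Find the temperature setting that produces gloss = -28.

Substituting into the cure_index equation gives cure_index = 3*temperature - 6.
This gives gloss = 9*temperature - 37.
Solve 9*temperature - 37 = -28: temperature = (-28 + 37) / 9 = 1.

temperature = 1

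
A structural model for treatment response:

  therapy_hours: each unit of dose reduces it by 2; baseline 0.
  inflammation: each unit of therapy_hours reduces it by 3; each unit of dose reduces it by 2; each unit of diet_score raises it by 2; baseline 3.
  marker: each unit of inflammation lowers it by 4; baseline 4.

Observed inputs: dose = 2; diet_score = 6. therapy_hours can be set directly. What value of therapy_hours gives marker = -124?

Intervening on therapy_hours fixes its value directly, overriding its dependence on dose.
Substituting into the inflammation equation gives inflammation = -3*therapy_hours + 11.
So marker = 12*therapy_hours - 40.
Solve 12*therapy_hours - 40 = -124: therapy_hours = (-124 + 40) / 12 = -7.

therapy_hours = -7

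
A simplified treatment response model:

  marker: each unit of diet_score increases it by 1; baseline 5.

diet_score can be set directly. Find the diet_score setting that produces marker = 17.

Solve diet_score + 5 = 17: diet_score = (17 - 5) / 1 = 12.

diet_score = 12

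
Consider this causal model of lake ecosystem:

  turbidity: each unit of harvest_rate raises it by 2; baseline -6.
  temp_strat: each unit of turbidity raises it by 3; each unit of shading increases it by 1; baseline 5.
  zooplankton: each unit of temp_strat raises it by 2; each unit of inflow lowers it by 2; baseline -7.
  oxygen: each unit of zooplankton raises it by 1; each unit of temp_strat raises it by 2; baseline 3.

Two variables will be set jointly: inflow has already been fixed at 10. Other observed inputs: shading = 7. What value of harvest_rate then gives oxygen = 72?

harvest_rate = 5

With inflow held at 10:
Substituting into the temp_strat equation gives temp_strat = 6*harvest_rate - 6.
This gives zooplankton = 12*harvest_rate - 39.
So oxygen = 24*harvest_rate - 48.
Solve 24*harvest_rate - 48 = 72: harvest_rate = (72 + 48) / 24 = 5.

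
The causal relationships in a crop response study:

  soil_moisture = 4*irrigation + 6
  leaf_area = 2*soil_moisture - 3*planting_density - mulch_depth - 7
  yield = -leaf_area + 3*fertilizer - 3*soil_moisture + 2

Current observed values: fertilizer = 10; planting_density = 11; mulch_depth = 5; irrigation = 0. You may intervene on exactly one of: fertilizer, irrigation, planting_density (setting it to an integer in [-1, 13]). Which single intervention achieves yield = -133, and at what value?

Intervening on fertilizer: yield = 3*fertilizer + 17. Reaching -133 requires fertilizer = -50, outside [-1, 13].
Intervening on irrigation: with other inputs at their observed values, yield = -20*irrigation + 47. Solving for -133 gives irrigation = 9, within [-1, 13].
Intervening on planting_density: yield = 3*planting_density + 14. Reaching -133 requires planting_density = -49, outside [-1, 13].

set irrigation = 9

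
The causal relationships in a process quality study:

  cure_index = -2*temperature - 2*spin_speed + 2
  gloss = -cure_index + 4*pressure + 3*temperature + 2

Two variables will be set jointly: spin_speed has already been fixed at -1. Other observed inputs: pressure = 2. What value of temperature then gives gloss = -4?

temperature = -2

With spin_speed held at -1:
Substituting into the cure_index equation gives cure_index = -2*temperature + 4.
Substituting into the gloss equation gives gloss = 5*temperature + 6.
Solve 5*temperature + 6 = -4: temperature = (-4 - 6) / 5 = -2.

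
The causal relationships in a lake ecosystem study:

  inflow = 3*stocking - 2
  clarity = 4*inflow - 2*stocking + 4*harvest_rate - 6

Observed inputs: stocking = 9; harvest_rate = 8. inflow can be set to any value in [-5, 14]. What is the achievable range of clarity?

Intervening on inflow fixes its value directly, overriding its dependence on stocking.
Substituting into the clarity equation gives clarity = 4*inflow + 8.
Linear in inflow, so extremes are at the endpoints: inflow = -5 gives clarity = -12; inflow = 14 gives clarity = 64.

-12 to 64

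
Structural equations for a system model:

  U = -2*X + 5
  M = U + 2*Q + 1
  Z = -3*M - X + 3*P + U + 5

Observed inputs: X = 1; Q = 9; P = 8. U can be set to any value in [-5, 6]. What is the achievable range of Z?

-41 to -19

Intervening on U fixes its value directly, overriding its dependence on X.
Substituting into the M equation gives M = U + 19.
So Z = -2*U - 29.
Linear in U, so extremes are at the endpoints: U = -5 gives Z = -19; U = 6 gives Z = -41.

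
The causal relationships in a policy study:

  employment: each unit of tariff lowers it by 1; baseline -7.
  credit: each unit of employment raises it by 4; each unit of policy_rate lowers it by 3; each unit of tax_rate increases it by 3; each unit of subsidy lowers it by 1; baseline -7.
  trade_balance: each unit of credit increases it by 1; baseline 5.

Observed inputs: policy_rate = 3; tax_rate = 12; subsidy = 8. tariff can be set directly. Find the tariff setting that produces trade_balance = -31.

tariff = 5

Substituting into the credit equation gives credit = -4*tariff - 16.
So trade_balance = -4*tariff - 11.
Solve -4*tariff - 11 = -31: tariff = (-31 + 11) / -4 = 5.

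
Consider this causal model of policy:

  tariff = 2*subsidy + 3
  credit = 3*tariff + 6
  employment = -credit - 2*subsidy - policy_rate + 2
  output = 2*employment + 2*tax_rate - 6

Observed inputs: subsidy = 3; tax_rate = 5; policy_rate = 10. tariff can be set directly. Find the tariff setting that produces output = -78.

tariff = 7

Intervening on tariff fixes its value directly, overriding its dependence on subsidy.
Substituting into the employment equation gives employment = -3*tariff - 20.
output becomes -6*tariff - 36.
Solve -6*tariff - 36 = -78: tariff = (-78 + 36) / -6 = 7.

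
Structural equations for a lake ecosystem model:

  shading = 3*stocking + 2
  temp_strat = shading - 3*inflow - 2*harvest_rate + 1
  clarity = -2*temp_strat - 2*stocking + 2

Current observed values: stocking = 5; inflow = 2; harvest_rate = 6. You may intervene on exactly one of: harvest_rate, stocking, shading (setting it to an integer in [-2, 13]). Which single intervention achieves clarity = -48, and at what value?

set stocking = 10

Intervening on harvest_rate: clarity = 4*harvest_rate - 32. Reaching -48 requires harvest_rate = -4, outside [-2, 13].
Intervening on stocking: with other inputs at their observed values, clarity = -8*stocking + 32. Solving for -48 gives stocking = 10, within [-2, 13].
Intervening on shading: clarity = -2*shading + 26. Reaching -48 requires shading = 37, outside [-2, 13].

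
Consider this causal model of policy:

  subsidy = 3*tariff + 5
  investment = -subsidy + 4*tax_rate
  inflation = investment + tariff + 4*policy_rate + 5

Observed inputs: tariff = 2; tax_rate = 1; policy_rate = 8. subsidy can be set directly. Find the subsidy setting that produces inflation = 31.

subsidy = 12

Intervening on subsidy fixes its value directly, overriding its dependence on tariff.
Substituting into the investment equation gives investment = -subsidy + 4.
Substituting into the inflation equation gives inflation = -subsidy + 43.
Solve -subsidy + 43 = 31: subsidy = (31 - 43) / -1 = 12.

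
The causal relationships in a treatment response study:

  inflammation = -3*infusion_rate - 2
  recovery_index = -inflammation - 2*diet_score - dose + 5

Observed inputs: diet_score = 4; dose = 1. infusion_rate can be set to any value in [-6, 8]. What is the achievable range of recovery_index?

-20 to 22

Substituting into the recovery_index equation gives recovery_index = 3*infusion_rate - 2.
Linear in infusion_rate, so extremes are at the endpoints: infusion_rate = -6 gives recovery_index = -20; infusion_rate = 8 gives recovery_index = 22.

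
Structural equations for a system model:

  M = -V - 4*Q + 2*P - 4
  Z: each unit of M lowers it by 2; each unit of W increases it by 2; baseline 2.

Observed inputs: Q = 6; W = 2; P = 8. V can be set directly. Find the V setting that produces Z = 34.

V = 2

Substituting into the M equation gives M = -V - 12.
So Z = 2*V + 30.
Solve 2*V + 30 = 34: V = (34 - 30) / 2 = 2.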